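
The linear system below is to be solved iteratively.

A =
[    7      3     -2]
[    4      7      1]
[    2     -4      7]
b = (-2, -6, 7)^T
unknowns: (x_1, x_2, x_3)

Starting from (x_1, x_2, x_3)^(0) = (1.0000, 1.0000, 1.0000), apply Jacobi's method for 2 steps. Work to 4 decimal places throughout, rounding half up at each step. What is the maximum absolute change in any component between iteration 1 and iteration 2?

1.1837

Iteration 1:
  x_1 = (-2 - (3)·1.0000 - (-2)·1.0000) / (7) = -0.4286
  x_2 = (-6 - (4)·1.0000 - (1)·1.0000) / (7) = -1.5714
  x_3 = (7 - (2)·1.0000 - (-4)·1.0000) / (7) = 1.2857
Iteration 2:
  x_1 = (-2 - (3)·-1.5714 - (-2)·1.2857) / (7) = 0.7551
  x_2 = (-6 - (4)·-0.4286 - (1)·1.2857) / (7) = -0.7959
  x_3 = (7 - (2)·-0.4286 - (-4)·-1.5714) / (7) = 0.2245
Change: (1.1837, 0.7755, -1.0612) → max |·| = 1.1837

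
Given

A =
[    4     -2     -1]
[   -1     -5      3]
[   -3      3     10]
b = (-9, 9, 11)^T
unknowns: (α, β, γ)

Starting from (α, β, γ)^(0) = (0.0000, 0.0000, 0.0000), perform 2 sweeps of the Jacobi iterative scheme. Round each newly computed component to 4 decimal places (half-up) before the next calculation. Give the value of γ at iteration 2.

0.9650

Iteration 1:
  α = (-9 - (-2)·0.0000 - (-1)·0.0000) / (4) = -2.2500
  β = (9 - (-1)·0.0000 - (3)·0.0000) / (-5) = -1.8000
  γ = (11 - (-3)·0.0000 - (3)·0.0000) / (10) = 1.1000
Iteration 2:
  α = (-9 - (-2)·-1.8000 - (-1)·1.1000) / (4) = -2.8750
  β = (9 - (-1)·-2.2500 - (3)·1.1000) / (-5) = -0.6900
  γ = (11 - (-3)·-2.2500 - (3)·-1.8000) / (10) = 0.9650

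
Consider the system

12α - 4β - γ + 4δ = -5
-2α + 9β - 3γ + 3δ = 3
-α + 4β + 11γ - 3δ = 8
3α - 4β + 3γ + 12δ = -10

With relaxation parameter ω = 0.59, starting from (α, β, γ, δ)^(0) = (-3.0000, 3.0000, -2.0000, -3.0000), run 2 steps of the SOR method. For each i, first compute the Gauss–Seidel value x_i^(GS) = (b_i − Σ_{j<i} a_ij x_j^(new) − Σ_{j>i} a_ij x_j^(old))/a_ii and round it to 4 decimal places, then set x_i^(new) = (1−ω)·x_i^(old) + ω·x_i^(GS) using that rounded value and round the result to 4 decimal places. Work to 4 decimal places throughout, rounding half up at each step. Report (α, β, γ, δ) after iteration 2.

(0.0718, 0.8388, -0.4408, -0.7531)

Iteration 1:
  α: GS value = (-5 - (-4)·3.0000 - (-1)·-2.0000 - (4)·-3.0000) / (12) = 1.4167;  α ← (1−ω)·-3.0000 + ω·1.4167 = -0.3941
  β: GS value = (3 - (-2)·-0.3941 - (-3)·-2.0000 - (3)·-3.0000) / (9) = 0.5791;  β ← (1−ω)·3.0000 + ω·0.5791 = 1.5717
  γ: GS value = (8 - (-1)·-0.3941 - (4)·1.5717 - (-3)·-3.0000) / (11) = -0.6983;  γ ← (1−ω)·-2.0000 + ω·-0.6983 = -1.2320
  δ: GS value = (-10 - (3)·-0.3941 - (-4)·1.5717 - (3)·-1.2320) / (12) = 0.0971;  δ ← (1−ω)·-3.0000 + ω·0.0971 = -1.1727
Iteration 2:
  α: GS value = (-5 - (-4)·1.5717 - (-1)·-1.2320 - (4)·-1.1727) / (12) = 0.3955;  α ← (1−ω)·-0.3941 + ω·0.3955 = 0.0718
  β: GS value = (3 - (-2)·0.0718 - (-3)·-1.2320 - (3)·-1.1727) / (9) = 0.3295;  β ← (1−ω)·1.5717 + ω·0.3295 = 0.8388
  γ: GS value = (8 - (-1)·0.0718 - (4)·0.8388 - (-3)·-1.1727) / (11) = 0.1090;  γ ← (1−ω)·-1.2320 + ω·0.1090 = -0.4408
  δ: GS value = (-10 - (3)·0.0718 - (-4)·0.8388 - (3)·-0.4408) / (12) = -0.4615;  δ ← (1−ω)·-1.1727 + ω·-0.4615 = -0.7531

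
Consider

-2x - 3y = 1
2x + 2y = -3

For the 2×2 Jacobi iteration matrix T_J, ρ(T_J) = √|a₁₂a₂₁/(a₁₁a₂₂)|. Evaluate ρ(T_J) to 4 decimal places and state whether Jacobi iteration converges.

1.2247

a₁₂a₂₁/(a₁₁a₂₂) = (-3)·(2) / ((-2)·(2)) = 1.500000
ρ = √|1.500000| = √1.500000 = 1.2247
ρ > 1, so Jacobi diverges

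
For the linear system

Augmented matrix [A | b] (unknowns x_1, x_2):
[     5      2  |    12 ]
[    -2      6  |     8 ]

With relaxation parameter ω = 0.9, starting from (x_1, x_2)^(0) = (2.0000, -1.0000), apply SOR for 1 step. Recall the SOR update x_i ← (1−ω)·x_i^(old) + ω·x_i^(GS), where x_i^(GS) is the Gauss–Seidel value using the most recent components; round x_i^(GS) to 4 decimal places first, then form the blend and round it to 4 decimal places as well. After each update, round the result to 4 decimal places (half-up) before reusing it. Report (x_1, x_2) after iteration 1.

Iteration 1:
  x_1: GS value = (12 - (2)·-1.0000) / (5) = 2.8000;  x_1 ← (1−ω)·2.0000 + ω·2.8000 = 2.7200
  x_2: GS value = (8 - (-2)·2.7200) / (6) = 2.2400;  x_2 ← (1−ω)·-1.0000 + ω·2.2400 = 1.9160

(2.7200, 1.9160)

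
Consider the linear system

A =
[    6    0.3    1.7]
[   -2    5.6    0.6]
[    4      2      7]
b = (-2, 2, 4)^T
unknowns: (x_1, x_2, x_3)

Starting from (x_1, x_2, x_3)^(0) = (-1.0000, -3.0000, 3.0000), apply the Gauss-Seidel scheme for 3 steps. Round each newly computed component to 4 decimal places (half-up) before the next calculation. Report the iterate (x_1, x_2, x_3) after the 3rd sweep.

(-0.6047, 0.0382, 0.9061)

Iteration 1:
  x_1 = (-2 - (0.3)·-3.0000 - (1.7)·3.0000) / (6) = -1.0333
  x_2 = (2 - (-2)·-1.0333 - (0.6)·3.0000) / (5.6) = -0.3333
  x_3 = (4 - (4)·-1.0333 - (2)·-0.3333) / (7) = 1.2571
Iteration 2:
  x_1 = (-2 - (0.3)·-0.3333 - (1.7)·1.2571) / (6) = -0.6728
  x_2 = (2 - (-2)·-0.6728 - (0.6)·1.2571) / (5.6) = -0.0178
  x_3 = (4 - (4)·-0.6728 - (2)·-0.0178) / (7) = 0.9610
Iteration 3:
  x_1 = (-2 - (0.3)·-0.0178 - (1.7)·0.9610) / (6) = -0.6047
  x_2 = (2 - (-2)·-0.6047 - (0.6)·0.9610) / (5.6) = 0.0382
  x_3 = (4 - (4)·-0.6047 - (2)·0.0382) / (7) = 0.9061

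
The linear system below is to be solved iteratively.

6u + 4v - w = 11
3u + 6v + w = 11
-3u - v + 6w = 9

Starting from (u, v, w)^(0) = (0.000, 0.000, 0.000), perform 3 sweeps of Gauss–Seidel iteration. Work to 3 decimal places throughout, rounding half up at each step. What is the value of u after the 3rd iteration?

1.850

Iteration 1:
  u = (11 - (4)·0.000 - (-1)·0.000) / (6) = 1.833
  v = (11 - (3)·1.833 - (1)·0.000) / (6) = 0.917
  w = (9 - (-3)·1.833 - (-1)·0.917) / (6) = 2.569
Iteration 2:
  u = (11 - (4)·0.917 - (-1)·2.569) / (6) = 1.650
  v = (11 - (3)·1.650 - (1)·2.569) / (6) = 0.580
  w = (9 - (-3)·1.650 - (-1)·0.580) / (6) = 2.422
Iteration 3:
  u = (11 - (4)·0.580 - (-1)·2.422) / (6) = 1.850
  v = (11 - (3)·1.850 - (1)·2.422) / (6) = 0.505
  w = (9 - (-3)·1.850 - (-1)·0.505) / (6) = 2.509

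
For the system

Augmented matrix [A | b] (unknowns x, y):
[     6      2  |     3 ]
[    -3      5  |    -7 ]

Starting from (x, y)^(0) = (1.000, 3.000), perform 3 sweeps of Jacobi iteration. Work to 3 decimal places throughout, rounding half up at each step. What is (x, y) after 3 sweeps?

(1.067, -0.940)

Iteration 1:
  x = (3 - (2)·3.000) / (6) = -0.500
  y = (-7 - (-3)·1.000) / (5) = -0.800
Iteration 2:
  x = (3 - (2)·-0.800) / (6) = 0.767
  y = (-7 - (-3)·-0.500) / (5) = -1.700
Iteration 3:
  x = (3 - (2)·-1.700) / (6) = 1.067
  y = (-7 - (-3)·0.767) / (5) = -0.940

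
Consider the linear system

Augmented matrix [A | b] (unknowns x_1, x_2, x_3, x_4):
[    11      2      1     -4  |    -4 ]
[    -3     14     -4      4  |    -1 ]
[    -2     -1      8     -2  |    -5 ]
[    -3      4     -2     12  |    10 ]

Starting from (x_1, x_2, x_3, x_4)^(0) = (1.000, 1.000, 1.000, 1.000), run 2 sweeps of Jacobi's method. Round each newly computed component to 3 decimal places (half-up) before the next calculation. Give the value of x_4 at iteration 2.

0.717

Iteration 1:
  x_1 = (-4 - (2)·1.000 - (1)·1.000 - (-4)·1.000) / (11) = -0.273
  x_2 = (-1 - (-3)·1.000 - (-4)·1.000 - (4)·1.000) / (14) = 0.143
  x_3 = (-5 - (-2)·1.000 - (-1)·1.000 - (-2)·1.000) / (8) = 0.000
  x_4 = (10 - (-3)·1.000 - (4)·1.000 - (-2)·1.000) / (12) = 0.917
Iteration 2:
  x_1 = (-4 - (2)·0.143 - (1)·0.000 - (-4)·0.917) / (11) = -0.056
  x_2 = (-1 - (-3)·-0.273 - (-4)·0.000 - (4)·0.917) / (14) = -0.392
  x_3 = (-5 - (-2)·-0.273 - (-1)·0.143 - (-2)·0.917) / (8) = -0.446
  x_4 = (10 - (-3)·-0.273 - (4)·0.143 - (-2)·0.000) / (12) = 0.717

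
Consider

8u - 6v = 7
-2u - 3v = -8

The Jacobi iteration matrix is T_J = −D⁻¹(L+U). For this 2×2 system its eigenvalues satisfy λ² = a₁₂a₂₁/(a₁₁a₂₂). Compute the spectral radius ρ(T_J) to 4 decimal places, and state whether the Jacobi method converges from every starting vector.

a₁₂a₂₁/(a₁₁a₂₂) = (-6)·(-2) / ((8)·(-3)) = -0.500000
ρ = √|-0.500000| = √0.500000 = 0.7071
ρ < 1, so Jacobi converges

0.7071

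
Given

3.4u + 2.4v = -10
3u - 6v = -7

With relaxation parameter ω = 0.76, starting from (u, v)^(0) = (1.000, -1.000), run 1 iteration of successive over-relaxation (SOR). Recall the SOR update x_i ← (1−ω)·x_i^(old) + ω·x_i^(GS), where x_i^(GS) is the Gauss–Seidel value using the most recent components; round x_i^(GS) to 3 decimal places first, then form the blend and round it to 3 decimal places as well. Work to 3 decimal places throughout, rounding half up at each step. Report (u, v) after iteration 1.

Iteration 1:
  u: GS value = (-10 - (2.4)·-1.000) / (3.4) = -2.235;  u ← (1−ω)·1.000 + ω·-2.235 = -1.459
  v: GS value = (-7 - (3)·-1.459) / (-6) = 0.437;  v ← (1−ω)·-1.000 + ω·0.437 = 0.092

(-1.459, 0.092)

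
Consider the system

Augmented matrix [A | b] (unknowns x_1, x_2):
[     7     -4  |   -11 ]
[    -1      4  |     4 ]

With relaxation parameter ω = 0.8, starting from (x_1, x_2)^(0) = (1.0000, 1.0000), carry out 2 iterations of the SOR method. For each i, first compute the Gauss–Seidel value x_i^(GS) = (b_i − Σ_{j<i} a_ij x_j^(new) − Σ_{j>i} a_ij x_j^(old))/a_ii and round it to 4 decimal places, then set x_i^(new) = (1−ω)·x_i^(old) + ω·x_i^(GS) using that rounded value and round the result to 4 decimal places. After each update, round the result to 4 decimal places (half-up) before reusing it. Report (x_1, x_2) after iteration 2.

(-0.9749, 0.7810)

Iteration 1:
  x_1: GS value = (-11 - (-4)·1.0000) / (7) = -1.0000;  x_1 ← (1−ω)·1.0000 + ω·-1.0000 = -0.6000
  x_2: GS value = (4 - (-1)·-0.6000) / (4) = 0.8500;  x_2 ← (1−ω)·1.0000 + ω·0.8500 = 0.8800
Iteration 2:
  x_1: GS value = (-11 - (-4)·0.8800) / (7) = -1.0686;  x_1 ← (1−ω)·-0.6000 + ω·-1.0686 = -0.9749
  x_2: GS value = (4 - (-1)·-0.9749) / (4) = 0.7563;  x_2 ← (1−ω)·0.8800 + ω·0.7563 = 0.7810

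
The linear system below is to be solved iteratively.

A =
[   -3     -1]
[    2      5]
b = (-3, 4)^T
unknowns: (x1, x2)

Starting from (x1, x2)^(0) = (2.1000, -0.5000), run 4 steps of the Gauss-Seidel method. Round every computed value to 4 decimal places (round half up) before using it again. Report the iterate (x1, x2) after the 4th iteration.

Iteration 1:
  x1 = (-3 - (-1)·-0.5000) / (-3) = 1.1667
  x2 = (4 - (2)·1.1667) / (5) = 0.3333
Iteration 2:
  x1 = (-3 - (-1)·0.3333) / (-3) = 0.8889
  x2 = (4 - (2)·0.8889) / (5) = 0.4444
Iteration 3:
  x1 = (-3 - (-1)·0.4444) / (-3) = 0.8519
  x2 = (4 - (2)·0.8519) / (5) = 0.4592
Iteration 4:
  x1 = (-3 - (-1)·0.4592) / (-3) = 0.8469
  x2 = (4 - (2)·0.8469) / (5) = 0.4612

(0.8469, 0.4612)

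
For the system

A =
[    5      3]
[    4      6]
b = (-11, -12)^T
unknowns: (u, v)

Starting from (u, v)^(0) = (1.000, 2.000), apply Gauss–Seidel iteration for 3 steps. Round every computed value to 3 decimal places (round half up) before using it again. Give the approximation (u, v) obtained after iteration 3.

(-1.944, -0.704)

Iteration 1:
  u = (-11 - (3)·2.000) / (5) = -3.400
  v = (-12 - (4)·-3.400) / (6) = 0.267
Iteration 2:
  u = (-11 - (3)·0.267) / (5) = -2.360
  v = (-12 - (4)·-2.360) / (6) = -0.427
Iteration 3:
  u = (-11 - (3)·-0.427) / (5) = -1.944
  v = (-12 - (4)·-1.944) / (6) = -0.704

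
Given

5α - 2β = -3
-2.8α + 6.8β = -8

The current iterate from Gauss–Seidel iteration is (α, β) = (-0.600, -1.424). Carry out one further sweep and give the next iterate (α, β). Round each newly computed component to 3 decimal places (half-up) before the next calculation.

(-1.170, -1.658)

One sweep:
  α = (-3 - (-2)·-1.424) / (5) = -1.170
  β = (-8 - (-2.8)·-1.170) / (6.8) = -1.658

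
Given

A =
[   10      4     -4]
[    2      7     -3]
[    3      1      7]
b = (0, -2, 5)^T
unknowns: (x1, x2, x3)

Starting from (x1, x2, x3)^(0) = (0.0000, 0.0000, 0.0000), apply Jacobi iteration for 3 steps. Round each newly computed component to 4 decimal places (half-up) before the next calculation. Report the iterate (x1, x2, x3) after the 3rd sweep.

Iteration 1:
  x1 = (0 - (4)·0.0000 - (-4)·0.0000) / (10) = 0.0000
  x2 = (-2 - (2)·0.0000 - (-3)·0.0000) / (7) = -0.2857
  x3 = (5 - (3)·0.0000 - (1)·0.0000) / (7) = 0.7143
Iteration 2:
  x1 = (0 - (4)·-0.2857 - (-4)·0.7143) / (10) = 0.4000
  x2 = (-2 - (2)·0.0000 - (-3)·0.7143) / (7) = 0.0204
  x3 = (5 - (3)·0.0000 - (1)·-0.2857) / (7) = 0.7551
Iteration 3:
  x1 = (0 - (4)·0.0204 - (-4)·0.7551) / (10) = 0.2939
  x2 = (-2 - (2)·0.4000 - (-3)·0.7551) / (7) = -0.0764
  x3 = (5 - (3)·0.4000 - (1)·0.0204) / (7) = 0.5399

(0.2939, -0.0764, 0.5399)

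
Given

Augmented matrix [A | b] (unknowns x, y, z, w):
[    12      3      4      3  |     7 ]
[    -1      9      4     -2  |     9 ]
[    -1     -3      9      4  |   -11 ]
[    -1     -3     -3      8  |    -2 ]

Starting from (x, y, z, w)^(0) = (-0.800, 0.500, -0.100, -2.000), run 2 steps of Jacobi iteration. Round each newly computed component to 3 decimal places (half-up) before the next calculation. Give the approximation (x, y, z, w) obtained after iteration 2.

Iteration 1:
  x = (7 - (3)·0.500 - (4)·-0.100 - (3)·-2.000) / (12) = 0.992
  y = (9 - (-1)·-0.800 - (4)·-0.100 - (-2)·-2.000) / (9) = 0.511
  z = (-11 - (-1)·-0.800 - (-3)·0.500 - (4)·-2.000) / (9) = -0.256
  w = (-2 - (-1)·-0.800 - (-3)·0.500 - (-3)·-0.100) / (8) = -0.200
Iteration 2:
  x = (7 - (3)·0.511 - (4)·-0.256 - (3)·-0.200) / (12) = 0.591
  y = (9 - (-1)·0.992 - (4)·-0.256 - (-2)·-0.200) / (9) = 1.180
  z = (-11 - (-1)·0.992 - (-3)·0.511 - (4)·-0.200) / (9) = -0.853
  w = (-2 - (-1)·0.992 - (-3)·0.511 - (-3)·-0.256) / (8) = -0.030

(0.591, 1.180, -0.853, -0.030)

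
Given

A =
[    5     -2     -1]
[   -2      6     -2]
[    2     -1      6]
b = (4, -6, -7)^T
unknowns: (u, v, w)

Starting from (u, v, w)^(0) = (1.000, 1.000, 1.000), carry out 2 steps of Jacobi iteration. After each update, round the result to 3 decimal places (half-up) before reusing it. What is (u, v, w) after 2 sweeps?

Iteration 1:
  u = (4 - (-2)·1.000 - (-1)·1.000) / (5) = 1.400
  v = (-6 - (-2)·1.000 - (-2)·1.000) / (6) = -0.333
  w = (-7 - (2)·1.000 - (-1)·1.000) / (6) = -1.333
Iteration 2:
  u = (4 - (-2)·-0.333 - (-1)·-1.333) / (5) = 0.400
  v = (-6 - (-2)·1.400 - (-2)·-1.333) / (6) = -0.978
  w = (-7 - (2)·1.400 - (-1)·-0.333) / (6) = -1.689

(0.400, -0.978, -1.689)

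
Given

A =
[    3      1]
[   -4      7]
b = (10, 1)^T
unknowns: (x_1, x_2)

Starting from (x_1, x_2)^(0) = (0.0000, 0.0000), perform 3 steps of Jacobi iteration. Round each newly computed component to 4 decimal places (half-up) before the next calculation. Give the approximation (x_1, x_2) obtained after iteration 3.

(2.6508, 2.0204)

Iteration 1:
  x_1 = (10 - (1)·0.0000) / (3) = 3.3333
  x_2 = (1 - (-4)·0.0000) / (7) = 0.1429
Iteration 2:
  x_1 = (10 - (1)·0.1429) / (3) = 3.2857
  x_2 = (1 - (-4)·3.3333) / (7) = 2.0476
Iteration 3:
  x_1 = (10 - (1)·2.0476) / (3) = 2.6508
  x_2 = (1 - (-4)·3.2857) / (7) = 2.0204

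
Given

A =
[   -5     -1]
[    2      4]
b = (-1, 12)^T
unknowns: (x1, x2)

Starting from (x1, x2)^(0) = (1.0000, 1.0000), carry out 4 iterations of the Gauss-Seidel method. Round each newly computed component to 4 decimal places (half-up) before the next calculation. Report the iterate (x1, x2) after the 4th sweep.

(-0.4440, 3.2220)

Iteration 1:
  x1 = (-1 - (-1)·1.0000) / (-5) = 0.0000
  x2 = (12 - (2)·0.0000) / (4) = 3.0000
Iteration 2:
  x1 = (-1 - (-1)·3.0000) / (-5) = -0.4000
  x2 = (12 - (2)·-0.4000) / (4) = 3.2000
Iteration 3:
  x1 = (-1 - (-1)·3.2000) / (-5) = -0.4400
  x2 = (12 - (2)·-0.4400) / (4) = 3.2200
Iteration 4:
  x1 = (-1 - (-1)·3.2200) / (-5) = -0.4440
  x2 = (12 - (2)·-0.4440) / (4) = 3.2220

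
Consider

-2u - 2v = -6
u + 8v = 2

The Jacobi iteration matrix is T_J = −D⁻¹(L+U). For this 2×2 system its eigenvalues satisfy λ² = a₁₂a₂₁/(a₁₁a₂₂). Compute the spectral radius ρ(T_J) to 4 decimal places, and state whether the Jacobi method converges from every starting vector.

0.3536

a₁₂a₂₁/(a₁₁a₂₂) = (-2)·(1) / ((-2)·(8)) = 0.125000
ρ = √|0.125000| = √0.125000 = 0.3536
ρ < 1, so Jacobi converges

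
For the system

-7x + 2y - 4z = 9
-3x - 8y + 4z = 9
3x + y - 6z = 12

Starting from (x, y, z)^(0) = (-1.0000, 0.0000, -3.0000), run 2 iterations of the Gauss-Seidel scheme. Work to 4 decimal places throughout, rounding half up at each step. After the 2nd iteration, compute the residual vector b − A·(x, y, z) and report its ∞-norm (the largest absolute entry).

3.5611

Iteration 1:
  x = (9 - (2)·0.0000 - (-4)·-3.0000) / (-7) = 0.4286
  y = (9 - (-3)·0.4286 - (4)·-3.0000) / (-8) = -2.7857
  z = (12 - (3)·0.4286 - (1)·-2.7857) / (-6) = -2.2500
Iteration 2:
  x = (9 - (2)·-2.7857 - (-4)·-2.2500) / (-7) = -0.7959
  y = (9 - (-3)·-0.7959 - (4)·-2.2500) / (-8) = -1.9515
  z = (12 - (3)·-0.7959 - (1)·-1.9515) / (-6) = -2.7232
Residual b − A·x = (-3.5611, 1.8931, 0.0000); ∞-norm = 3.5611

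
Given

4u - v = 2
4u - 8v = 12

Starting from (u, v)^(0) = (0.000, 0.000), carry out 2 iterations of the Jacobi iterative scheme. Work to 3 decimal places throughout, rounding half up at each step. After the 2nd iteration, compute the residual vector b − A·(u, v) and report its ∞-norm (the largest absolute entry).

Iteration 1:
  u = (2 - (-1)·0.000) / (4) = 0.500
  v = (12 - (4)·0.000) / (-8) = -1.500
Iteration 2:
  u = (2 - (-1)·-1.500) / (4) = 0.125
  v = (12 - (4)·0.500) / (-8) = -1.250
Residual b − A·x = (0.250, 1.500); ∞-norm = 1.500

1.500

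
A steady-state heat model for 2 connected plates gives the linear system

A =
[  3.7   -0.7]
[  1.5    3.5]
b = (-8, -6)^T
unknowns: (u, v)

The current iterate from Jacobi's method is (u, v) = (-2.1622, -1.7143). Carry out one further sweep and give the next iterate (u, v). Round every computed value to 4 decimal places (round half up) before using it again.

One sweep:
  u = (-8 - (-0.7)·-1.7143) / (3.7) = -2.4865
  v = (-6 - (1.5)·-2.1622) / (3.5) = -0.7876

(-2.4865, -0.7876)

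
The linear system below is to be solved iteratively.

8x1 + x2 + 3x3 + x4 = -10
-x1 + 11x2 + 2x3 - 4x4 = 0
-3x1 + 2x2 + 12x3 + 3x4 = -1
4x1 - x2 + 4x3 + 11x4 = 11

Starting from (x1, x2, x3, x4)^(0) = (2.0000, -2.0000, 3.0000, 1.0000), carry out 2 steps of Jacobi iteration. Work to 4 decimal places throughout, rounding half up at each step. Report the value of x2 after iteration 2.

Iteration 1:
  x1 = (-10 - (1)·-2.0000 - (3)·3.0000 - (1)·1.0000) / (8) = -2.2500
  x2 = (0 - (-1)·2.0000 - (2)·3.0000 - (-4)·1.0000) / (11) = 0.0000
  x3 = (-1 - (-3)·2.0000 - (2)·-2.0000 - (3)·1.0000) / (12) = 0.5000
  x4 = (11 - (4)·2.0000 - (-1)·-2.0000 - (4)·3.0000) / (11) = -1.0000
Iteration 2:
  x1 = (-10 - (1)·0.0000 - (3)·0.5000 - (1)·-1.0000) / (8) = -1.3125
  x2 = (0 - (-1)·-2.2500 - (2)·0.5000 - (-4)·-1.0000) / (11) = -0.6591
  x3 = (-1 - (-3)·-2.2500 - (2)·0.0000 - (3)·-1.0000) / (12) = -0.3958
  x4 = (11 - (4)·-2.2500 - (-1)·0.0000 - (4)·0.5000) / (11) = 1.6364

-0.6591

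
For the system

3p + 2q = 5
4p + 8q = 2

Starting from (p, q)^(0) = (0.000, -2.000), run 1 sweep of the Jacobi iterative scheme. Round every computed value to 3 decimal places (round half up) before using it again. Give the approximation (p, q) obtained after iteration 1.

(3.000, 0.250)

Iteration 1:
  p = (5 - (2)·-2.000) / (3) = 3.000
  q = (2 - (4)·0.000) / (8) = 0.250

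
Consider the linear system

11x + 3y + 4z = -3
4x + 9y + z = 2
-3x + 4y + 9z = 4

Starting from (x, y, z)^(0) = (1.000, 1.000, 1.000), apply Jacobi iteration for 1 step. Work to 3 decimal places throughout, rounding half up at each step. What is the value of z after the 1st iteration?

0.333

Iteration 1:
  x = (-3 - (3)·1.000 - (4)·1.000) / (11) = -0.909
  y = (2 - (4)·1.000 - (1)·1.000) / (9) = -0.333
  z = (4 - (-3)·1.000 - (4)·1.000) / (9) = 0.333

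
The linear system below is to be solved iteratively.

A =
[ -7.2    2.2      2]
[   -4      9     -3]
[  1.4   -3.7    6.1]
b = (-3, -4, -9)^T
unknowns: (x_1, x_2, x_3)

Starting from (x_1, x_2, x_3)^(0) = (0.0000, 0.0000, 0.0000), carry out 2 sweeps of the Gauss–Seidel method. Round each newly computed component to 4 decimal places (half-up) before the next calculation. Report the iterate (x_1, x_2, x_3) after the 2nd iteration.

(-0.1426, -1.0839, -2.1001)

Iteration 1:
  x_1 = (-3 - (2.2)·0.0000 - (2)·0.0000) / (-7.2) = 0.4167
  x_2 = (-4 - (-4)·0.4167 - (-3)·0.0000) / (9) = -0.2592
  x_3 = (-9 - (1.4)·0.4167 - (-3.7)·-0.2592) / (6.1) = -1.7283
Iteration 2:
  x_1 = (-3 - (2.2)·-0.2592 - (2)·-1.7283) / (-7.2) = -0.1426
  x_2 = (-4 - (-4)·-0.1426 - (-3)·-1.7283) / (9) = -1.0839
  x_3 = (-9 - (1.4)·-0.1426 - (-3.7)·-1.0839) / (6.1) = -2.1001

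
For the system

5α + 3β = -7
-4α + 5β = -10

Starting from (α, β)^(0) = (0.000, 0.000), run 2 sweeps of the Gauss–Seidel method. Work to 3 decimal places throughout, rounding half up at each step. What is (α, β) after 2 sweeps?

Iteration 1:
  α = (-7 - (3)·0.000) / (5) = -1.400
  β = (-10 - (-4)·-1.400) / (5) = -3.120
Iteration 2:
  α = (-7 - (3)·-3.120) / (5) = 0.472
  β = (-10 - (-4)·0.472) / (5) = -1.622

(0.472, -1.622)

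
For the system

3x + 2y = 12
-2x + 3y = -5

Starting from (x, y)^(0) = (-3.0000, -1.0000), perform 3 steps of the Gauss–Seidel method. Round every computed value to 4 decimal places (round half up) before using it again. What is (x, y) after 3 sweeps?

Iteration 1:
  x = (12 - (2)·-1.0000) / (3) = 4.6667
  y = (-5 - (-2)·4.6667) / (3) = 1.4445
Iteration 2:
  x = (12 - (2)·1.4445) / (3) = 3.0370
  y = (-5 - (-2)·3.0370) / (3) = 0.3580
Iteration 3:
  x = (12 - (2)·0.3580) / (3) = 3.7613
  y = (-5 - (-2)·3.7613) / (3) = 0.8409

(3.7613, 0.8409)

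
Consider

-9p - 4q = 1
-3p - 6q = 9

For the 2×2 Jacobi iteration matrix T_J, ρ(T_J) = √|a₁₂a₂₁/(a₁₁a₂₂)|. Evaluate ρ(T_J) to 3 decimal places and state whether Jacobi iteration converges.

0.471

a₁₂a₂₁/(a₁₁a₂₂) = (-4)·(-3) / ((-9)·(-6)) = 0.222222
ρ = √|0.222222| = √0.222222 = 0.471
ρ < 1, so Jacobi converges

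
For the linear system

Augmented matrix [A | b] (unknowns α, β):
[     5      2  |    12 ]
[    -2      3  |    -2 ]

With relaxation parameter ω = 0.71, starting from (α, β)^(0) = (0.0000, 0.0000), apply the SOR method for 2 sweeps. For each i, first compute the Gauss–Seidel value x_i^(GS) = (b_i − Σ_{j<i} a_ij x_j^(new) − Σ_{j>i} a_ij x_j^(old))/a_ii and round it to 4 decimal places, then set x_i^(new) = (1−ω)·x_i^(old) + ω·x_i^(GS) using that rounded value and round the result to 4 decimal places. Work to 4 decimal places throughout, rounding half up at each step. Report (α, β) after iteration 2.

Iteration 1:
  α: GS value = (12 - (2)·0.0000) / (5) = 2.4000;  α ← (1−ω)·0.0000 + ω·2.4000 = 1.7040
  β: GS value = (-2 - (-2)·1.7040) / (3) = 0.4693;  β ← (1−ω)·0.0000 + ω·0.4693 = 0.3332
Iteration 2:
  α: GS value = (12 - (2)·0.3332) / (5) = 2.2667;  α ← (1−ω)·1.7040 + ω·2.2667 = 2.1035
  β: GS value = (-2 - (-2)·2.1035) / (3) = 0.7357;  β ← (1−ω)·0.3332 + ω·0.7357 = 0.6190

(2.1035, 0.6190)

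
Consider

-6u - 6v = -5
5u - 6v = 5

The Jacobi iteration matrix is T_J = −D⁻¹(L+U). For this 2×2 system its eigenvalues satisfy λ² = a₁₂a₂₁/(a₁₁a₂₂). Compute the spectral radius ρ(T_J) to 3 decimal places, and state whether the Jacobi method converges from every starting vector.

a₁₂a₂₁/(a₁₁a₂₂) = (-6)·(5) / ((-6)·(-6)) = -0.833333
ρ = √|-0.833333| = √0.833333 = 0.913
ρ < 1, so Jacobi converges

0.913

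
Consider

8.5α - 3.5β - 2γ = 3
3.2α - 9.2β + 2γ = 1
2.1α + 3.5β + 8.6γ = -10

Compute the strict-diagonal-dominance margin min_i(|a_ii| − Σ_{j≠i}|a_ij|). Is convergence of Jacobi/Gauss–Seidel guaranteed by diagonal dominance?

row 1: |8.5| − (3.5+2) = 3
row 2: |-9.2| − (3.2+2) = 4
row 3: |8.6| − (2.1+3.5) = 3
minimum over rows = 3 → strictly diagonally dominant (convergence guaranteed)

3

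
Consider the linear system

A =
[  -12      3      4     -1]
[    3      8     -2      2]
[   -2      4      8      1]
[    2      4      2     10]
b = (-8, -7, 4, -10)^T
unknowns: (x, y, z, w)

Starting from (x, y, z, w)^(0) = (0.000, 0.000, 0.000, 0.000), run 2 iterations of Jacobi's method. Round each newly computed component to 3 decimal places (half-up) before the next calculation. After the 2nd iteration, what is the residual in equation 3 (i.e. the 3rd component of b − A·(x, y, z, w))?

Iteration 1:
  x = (-8 - (3)·0.000 - (4)·0.000 - (-1)·0.000) / (-12) = 0.667
  y = (-7 - (3)·0.000 - (-2)·0.000 - (2)·0.000) / (8) = -0.875
  z = (4 - (-2)·0.000 - (4)·0.000 - (1)·0.000) / (8) = 0.500
  w = (-10 - (2)·0.000 - (4)·0.000 - (2)·0.000) / (10) = -1.000
Iteration 2:
  x = (-8 - (3)·-0.875 - (4)·0.500 - (-1)·-1.000) / (-12) = 0.698
  y = (-7 - (3)·0.667 - (-2)·0.500 - (2)·-1.000) / (8) = -0.750
  z = (4 - (-2)·0.667 - (4)·-0.875 - (1)·-1.000) / (8) = 1.229
  w = (-10 - (2)·0.667 - (4)·-0.875 - (2)·0.500) / (10) = -0.883
Residual b − A·x = (-3.173, 1.130, -0.553, -2.024)

-0.553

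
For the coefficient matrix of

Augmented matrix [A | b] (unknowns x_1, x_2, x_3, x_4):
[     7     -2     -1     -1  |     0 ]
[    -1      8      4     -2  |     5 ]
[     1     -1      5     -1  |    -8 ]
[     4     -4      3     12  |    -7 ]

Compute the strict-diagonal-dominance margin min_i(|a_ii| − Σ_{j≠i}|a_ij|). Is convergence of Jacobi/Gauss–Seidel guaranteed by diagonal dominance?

row 1: |7| − (2+1+1) = 3
row 2: |8| − (1+4+2) = 1
row 3: |5| − (1+1+1) = 2
row 4: |12| − (4+4+3) = 1
minimum over rows = 1 → strictly diagonally dominant (convergence guaranteed)

1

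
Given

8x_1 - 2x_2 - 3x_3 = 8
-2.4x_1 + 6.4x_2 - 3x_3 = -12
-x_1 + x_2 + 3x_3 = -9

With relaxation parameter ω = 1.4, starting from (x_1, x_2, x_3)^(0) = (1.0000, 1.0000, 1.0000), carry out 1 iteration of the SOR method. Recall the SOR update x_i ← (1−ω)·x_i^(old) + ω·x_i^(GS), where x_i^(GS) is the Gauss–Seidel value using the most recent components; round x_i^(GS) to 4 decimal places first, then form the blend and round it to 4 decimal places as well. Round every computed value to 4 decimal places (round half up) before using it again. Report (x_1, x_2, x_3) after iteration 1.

(1.8750, -1.3843, -3.0790)

Iteration 1:
  x_1: GS value = (8 - (-2)·1.0000 - (-3)·1.0000) / (8) = 1.6250;  x_1 ← (1−ω)·1.0000 + ω·1.6250 = 1.8750
  x_2: GS value = (-12 - (-2.4)·1.8750 - (-3)·1.0000) / (6.4) = -0.7031;  x_2 ← (1−ω)·1.0000 + ω·-0.7031 = -1.3843
  x_3: GS value = (-9 - (-1)·1.8750 - (1)·-1.3843) / (3) = -1.9136;  x_3 ← (1−ω)·1.0000 + ω·-1.9136 = -3.0790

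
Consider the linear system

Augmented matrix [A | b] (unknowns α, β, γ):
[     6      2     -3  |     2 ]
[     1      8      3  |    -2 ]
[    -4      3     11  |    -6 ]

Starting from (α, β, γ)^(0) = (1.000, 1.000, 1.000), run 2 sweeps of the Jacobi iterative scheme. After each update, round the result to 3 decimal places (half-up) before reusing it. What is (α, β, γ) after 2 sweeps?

Iteration 1:
  α = (2 - (2)·1.000 - (-3)·1.000) / (6) = 0.500
  β = (-2 - (1)·1.000 - (3)·1.000) / (8) = -0.750
  γ = (-6 - (-4)·1.000 - (3)·1.000) / (11) = -0.455
Iteration 2:
  α = (2 - (2)·-0.750 - (-3)·-0.455) / (6) = 0.356
  β = (-2 - (1)·0.500 - (3)·-0.455) / (8) = -0.142
  γ = (-6 - (-4)·0.500 - (3)·-0.750) / (11) = -0.159

(0.356, -0.142, -0.159)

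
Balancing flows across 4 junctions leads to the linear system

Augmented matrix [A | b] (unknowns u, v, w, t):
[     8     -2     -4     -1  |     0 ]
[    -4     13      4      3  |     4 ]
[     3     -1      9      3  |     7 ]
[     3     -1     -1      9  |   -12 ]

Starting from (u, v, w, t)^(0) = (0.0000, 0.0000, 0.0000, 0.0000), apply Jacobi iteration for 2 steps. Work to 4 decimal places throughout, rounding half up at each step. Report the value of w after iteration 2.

1.2564

Iteration 1:
  u = (0 - (-2)·0.0000 - (-4)·0.0000 - (-1)·0.0000) / (8) = 0.0000
  v = (4 - (-4)·0.0000 - (4)·0.0000 - (3)·0.0000) / (13) = 0.3077
  w = (7 - (3)·0.0000 - (-1)·0.0000 - (3)·0.0000) / (9) = 0.7778
  t = (-12 - (3)·0.0000 - (-1)·0.0000 - (-1)·0.0000) / (9) = -1.3333
Iteration 2:
  u = (0 - (-2)·0.3077 - (-4)·0.7778 - (-1)·-1.3333) / (8) = 0.2992
  v = (4 - (-4)·0.0000 - (4)·0.7778 - (3)·-1.3333) / (13) = 0.3761
  w = (7 - (3)·0.0000 - (-1)·0.3077 - (3)·-1.3333) / (9) = 1.2564
  t = (-12 - (3)·0.0000 - (-1)·0.3077 - (-1)·0.7778) / (9) = -1.2127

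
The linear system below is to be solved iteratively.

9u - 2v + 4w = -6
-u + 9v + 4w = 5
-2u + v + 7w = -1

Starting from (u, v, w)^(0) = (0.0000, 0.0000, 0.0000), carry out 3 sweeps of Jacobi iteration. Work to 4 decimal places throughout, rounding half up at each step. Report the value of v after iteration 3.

Iteration 1:
  u = (-6 - (-2)·0.0000 - (4)·0.0000) / (9) = -0.6667
  v = (5 - (-1)·0.0000 - (4)·0.0000) / (9) = 0.5556
  w = (-1 - (-2)·0.0000 - (1)·0.0000) / (7) = -0.1429
Iteration 2:
  u = (-6 - (-2)·0.5556 - (4)·-0.1429) / (9) = -0.4797
  v = (5 - (-1)·-0.6667 - (4)·-0.1429) / (9) = 0.5450
  w = (-1 - (-2)·-0.6667 - (1)·0.5556) / (7) = -0.4127
Iteration 3:
  u = (-6 - (-2)·0.5450 - (4)·-0.4127) / (9) = -0.3621
  v = (5 - (-1)·-0.4797 - (4)·-0.4127) / (9) = 0.6857
  w = (-1 - (-2)·-0.4797 - (1)·0.5450) / (7) = -0.3578

0.6857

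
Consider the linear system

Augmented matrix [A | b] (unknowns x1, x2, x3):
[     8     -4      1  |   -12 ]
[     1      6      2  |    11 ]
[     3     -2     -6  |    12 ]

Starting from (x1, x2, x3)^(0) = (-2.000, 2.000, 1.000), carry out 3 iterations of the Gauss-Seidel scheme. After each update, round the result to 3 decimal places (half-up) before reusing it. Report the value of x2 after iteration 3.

2.821

Iteration 1:
  x1 = (-12 - (-4)·2.000 - (1)·1.000) / (8) = -0.625
  x2 = (11 - (1)·-0.625 - (2)·1.000) / (6) = 1.604
  x3 = (12 - (3)·-0.625 - (-2)·1.604) / (-6) = -2.847
Iteration 2:
  x1 = (-12 - (-4)·1.604 - (1)·-2.847) / (8) = -0.342
  x2 = (11 - (1)·-0.342 - (2)·-2.847) / (6) = 2.839
  x3 = (12 - (3)·-0.342 - (-2)·2.839) / (-6) = -3.117
Iteration 3:
  x1 = (-12 - (-4)·2.839 - (1)·-3.117) / (8) = 0.309
  x2 = (11 - (1)·0.309 - (2)·-3.117) / (6) = 2.821
  x3 = (12 - (3)·0.309 - (-2)·2.821) / (-6) = -2.786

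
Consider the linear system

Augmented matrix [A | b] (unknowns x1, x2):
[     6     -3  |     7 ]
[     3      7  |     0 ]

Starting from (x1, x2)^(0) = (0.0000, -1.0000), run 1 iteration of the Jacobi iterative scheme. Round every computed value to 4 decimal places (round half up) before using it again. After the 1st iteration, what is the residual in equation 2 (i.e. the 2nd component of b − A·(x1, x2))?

Iteration 1:
  x1 = (7 - (-3)·-1.0000) / (6) = 0.6667
  x2 = (0 - (3)·0.0000) / (7) = 0.0000
Residual b − A·x = (2.9998, -2.0001)

-2.0001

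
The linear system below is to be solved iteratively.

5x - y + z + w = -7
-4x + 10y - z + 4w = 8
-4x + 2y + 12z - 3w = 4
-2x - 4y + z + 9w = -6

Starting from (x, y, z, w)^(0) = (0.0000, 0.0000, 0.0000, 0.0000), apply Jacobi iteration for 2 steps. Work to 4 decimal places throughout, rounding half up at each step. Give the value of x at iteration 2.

-1.1733

Iteration 1:
  x = (-7 - (-1)·0.0000 - (1)·0.0000 - (1)·0.0000) / (5) = -1.4000
  y = (8 - (-4)·0.0000 - (-1)·0.0000 - (4)·0.0000) / (10) = 0.8000
  z = (4 - (-4)·0.0000 - (2)·0.0000 - (-3)·0.0000) / (12) = 0.3333
  w = (-6 - (-2)·0.0000 - (-4)·0.0000 - (1)·0.0000) / (9) = -0.6667
Iteration 2:
  x = (-7 - (-1)·0.8000 - (1)·0.3333 - (1)·-0.6667) / (5) = -1.1733
  y = (8 - (-4)·-1.4000 - (-1)·0.3333 - (4)·-0.6667) / (10) = 0.5400
  z = (4 - (-4)·-1.4000 - (2)·0.8000 - (-3)·-0.6667) / (12) = -0.4333
  w = (-6 - (-2)·-1.4000 - (-4)·0.8000 - (1)·0.3333) / (9) = -0.6593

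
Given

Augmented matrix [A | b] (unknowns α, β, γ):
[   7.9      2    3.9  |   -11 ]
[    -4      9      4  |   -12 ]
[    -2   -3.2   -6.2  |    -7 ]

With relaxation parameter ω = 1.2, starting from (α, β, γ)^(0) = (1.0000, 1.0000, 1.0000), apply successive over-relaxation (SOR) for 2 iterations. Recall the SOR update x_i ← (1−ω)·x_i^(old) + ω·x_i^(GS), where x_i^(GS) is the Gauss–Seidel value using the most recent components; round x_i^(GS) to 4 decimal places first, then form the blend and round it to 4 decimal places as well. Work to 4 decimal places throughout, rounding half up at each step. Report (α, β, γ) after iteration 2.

(-2.6765, -4.7110, 4.3917)

Iteration 1:
  α: GS value = (-11 - (2)·1.0000 - (3.9)·1.0000) / (7.9) = -2.1392;  α ← (1−ω)·1.0000 + ω·-2.1392 = -2.7670
  β: GS value = (-12 - (-4)·-2.7670 - (4)·1.0000) / (9) = -3.0076;  β ← (1−ω)·1.0000 + ω·-3.0076 = -3.8091
  γ: GS value = (-7 - (-2)·-2.7670 - (-3.2)·-3.8091) / (-6.2) = 3.9876;  γ ← (1−ω)·1.0000 + ω·3.9876 = 4.5851
Iteration 2:
  α: GS value = (-11 - (2)·-3.8091 - (3.9)·4.5851) / (7.9) = -2.6916;  α ← (1−ω)·-2.7670 + ω·-2.6916 = -2.6765
  β: GS value = (-12 - (-4)·-2.6765 - (4)·4.5851) / (9) = -4.5607;  β ← (1−ω)·-3.8091 + ω·-4.5607 = -4.7110
  γ: GS value = (-7 - (-2)·-2.6765 - (-3.2)·-4.7110) / (-6.2) = 4.4239;  γ ← (1−ω)·4.5851 + ω·4.4239 = 4.3917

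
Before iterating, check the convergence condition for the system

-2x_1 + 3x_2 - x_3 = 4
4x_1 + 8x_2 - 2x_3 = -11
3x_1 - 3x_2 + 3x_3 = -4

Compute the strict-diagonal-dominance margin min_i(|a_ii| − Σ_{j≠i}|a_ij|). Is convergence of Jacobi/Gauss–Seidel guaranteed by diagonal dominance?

row 1: |-2| − (3+1) = -2
row 2: |8| − (4+2) = 2
row 3: |3| − (3+3) = -3
minimum over rows = -3 → not strictly diagonally dominant

-3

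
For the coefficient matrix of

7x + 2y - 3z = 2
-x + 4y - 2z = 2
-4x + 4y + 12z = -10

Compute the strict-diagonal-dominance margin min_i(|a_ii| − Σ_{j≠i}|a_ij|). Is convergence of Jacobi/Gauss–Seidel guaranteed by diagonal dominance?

1

row 1: |7| − (2+3) = 2
row 2: |4| − (1+2) = 1
row 3: |12| − (4+4) = 4
minimum over rows = 1 → strictly diagonally dominant (convergence guaranteed)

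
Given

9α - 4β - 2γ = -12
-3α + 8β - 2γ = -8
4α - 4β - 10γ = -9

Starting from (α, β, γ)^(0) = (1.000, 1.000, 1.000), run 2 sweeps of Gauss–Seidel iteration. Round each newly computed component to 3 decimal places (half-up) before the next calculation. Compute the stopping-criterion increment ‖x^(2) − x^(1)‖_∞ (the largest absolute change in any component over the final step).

0.881

Iteration 1:
  α = (-12 - (-4)·1.000 - (-2)·1.000) / (9) = -0.667
  β = (-8 - (-3)·-0.667 - (-2)·1.000) / (8) = -1.000
  γ = (-9 - (4)·-0.667 - (-4)·-1.000) / (-10) = 1.033
Iteration 2:
  α = (-12 - (-4)·-1.000 - (-2)·1.033) / (9) = -1.548
  β = (-8 - (-3)·-1.548 - (-2)·1.033) / (8) = -1.322
  γ = (-9 - (4)·-1.548 - (-4)·-1.322) / (-10) = 0.810
Change: (-0.881, -0.322, -0.223) → max |·| = 0.881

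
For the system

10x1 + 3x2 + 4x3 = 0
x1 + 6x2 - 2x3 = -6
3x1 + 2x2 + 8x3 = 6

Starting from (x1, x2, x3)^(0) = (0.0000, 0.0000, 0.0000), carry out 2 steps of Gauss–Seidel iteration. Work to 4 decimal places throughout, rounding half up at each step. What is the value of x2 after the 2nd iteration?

-0.6500

Iteration 1:
  x1 = (0 - (3)·0.0000 - (4)·0.0000) / (10) = 0.0000
  x2 = (-6 - (1)·0.0000 - (-2)·0.0000) / (6) = -1.0000
  x3 = (6 - (3)·0.0000 - (2)·-1.0000) / (8) = 1.0000
Iteration 2:
  x1 = (0 - (3)·-1.0000 - (4)·1.0000) / (10) = -0.1000
  x2 = (-6 - (1)·-0.1000 - (-2)·1.0000) / (6) = -0.6500
  x3 = (6 - (3)·-0.1000 - (2)·-0.6500) / (8) = 0.9500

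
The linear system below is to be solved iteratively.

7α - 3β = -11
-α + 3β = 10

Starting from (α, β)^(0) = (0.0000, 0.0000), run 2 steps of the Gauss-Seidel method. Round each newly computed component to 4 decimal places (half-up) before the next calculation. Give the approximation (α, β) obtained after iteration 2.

(-0.3674, 3.2109)

Iteration 1:
  α = (-11 - (-3)·0.0000) / (7) = -1.5714
  β = (10 - (-1)·-1.5714) / (3) = 2.8095
Iteration 2:
  α = (-11 - (-3)·2.8095) / (7) = -0.3674
  β = (10 - (-1)·-0.3674) / (3) = 3.2109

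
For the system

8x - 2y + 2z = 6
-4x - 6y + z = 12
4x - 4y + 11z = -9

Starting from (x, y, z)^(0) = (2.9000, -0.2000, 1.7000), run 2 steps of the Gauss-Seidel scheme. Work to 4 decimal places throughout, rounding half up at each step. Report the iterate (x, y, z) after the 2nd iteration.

(0.6773, -2.7197, -2.0535)

Iteration 1:
  x = (6 - (-2)·-0.2000 - (2)·1.7000) / (8) = 0.2750
  y = (12 - (-4)·0.2750 - (1)·1.7000) / (-6) = -1.9000
  z = (-9 - (4)·0.2750 - (-4)·-1.9000) / (11) = -1.6091
Iteration 2:
  x = (6 - (-2)·-1.9000 - (2)·-1.6091) / (8) = 0.6773
  y = (12 - (-4)·0.6773 - (1)·-1.6091) / (-6) = -2.7197
  z = (-9 - (4)·0.6773 - (-4)·-2.7197) / (11) = -2.0535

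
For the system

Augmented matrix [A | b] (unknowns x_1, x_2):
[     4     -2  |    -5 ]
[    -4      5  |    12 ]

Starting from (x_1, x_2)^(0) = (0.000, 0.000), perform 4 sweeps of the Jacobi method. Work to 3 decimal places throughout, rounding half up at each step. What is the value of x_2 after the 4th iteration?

1.960

Iteration 1:
  x_1 = (-5 - (-2)·0.000) / (4) = -1.250
  x_2 = (12 - (-4)·0.000) / (5) = 2.400
Iteration 2:
  x_1 = (-5 - (-2)·2.400) / (4) = -0.050
  x_2 = (12 - (-4)·-1.250) / (5) = 1.400
Iteration 3:
  x_1 = (-5 - (-2)·1.400) / (4) = -0.550
  x_2 = (12 - (-4)·-0.050) / (5) = 2.360
Iteration 4:
  x_1 = (-5 - (-2)·2.360) / (4) = -0.070
  x_2 = (12 - (-4)·-0.550) / (5) = 1.960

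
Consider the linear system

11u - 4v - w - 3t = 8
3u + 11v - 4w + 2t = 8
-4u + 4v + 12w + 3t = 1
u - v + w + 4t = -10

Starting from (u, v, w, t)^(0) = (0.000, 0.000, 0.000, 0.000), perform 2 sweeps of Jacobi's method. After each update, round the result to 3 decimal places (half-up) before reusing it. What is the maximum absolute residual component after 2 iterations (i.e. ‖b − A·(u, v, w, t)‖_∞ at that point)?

3.769

Iteration 1:
  u = (8 - (-4)·0.000 - (-1)·0.000 - (-3)·0.000) / (11) = 0.727
  v = (8 - (3)·0.000 - (-4)·0.000 - (2)·0.000) / (11) = 0.727
  w = (1 - (-4)·0.000 - (4)·0.000 - (3)·0.000) / (12) = 0.083
  t = (-10 - (1)·0.000 - (-1)·0.000 - (1)·0.000) / (4) = -2.500
Iteration 2:
  u = (8 - (-4)·0.727 - (-1)·0.083 - (-3)·-2.500) / (11) = 0.317
  v = (8 - (3)·0.727 - (-4)·0.083 - (2)·-2.500) / (11) = 1.014
  w = (1 - (-4)·0.727 - (4)·0.727 - (3)·-2.500) / (12) = 0.708
  t = (-10 - (1)·0.727 - (-1)·0.727 - (1)·0.083) / (4) = -2.521
Residual b − A·x = (1.714, 3.769, -2.721, 0.073); ∞-norm = 3.769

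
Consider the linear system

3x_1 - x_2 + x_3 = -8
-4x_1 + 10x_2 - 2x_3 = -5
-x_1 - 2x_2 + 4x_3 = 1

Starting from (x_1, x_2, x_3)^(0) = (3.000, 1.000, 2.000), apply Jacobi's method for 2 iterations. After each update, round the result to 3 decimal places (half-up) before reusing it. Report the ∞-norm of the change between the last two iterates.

2.500

Iteration 1:
  x_1 = (-8 - (-1)·1.000 - (1)·2.000) / (3) = -3.000
  x_2 = (-5 - (-4)·3.000 - (-2)·2.000) / (10) = 1.100
  x_3 = (1 - (-1)·3.000 - (-2)·1.000) / (4) = 1.500
Iteration 2:
  x_1 = (-8 - (-1)·1.100 - (1)·1.500) / (3) = -2.800
  x_2 = (-5 - (-4)·-3.000 - (-2)·1.500) / (10) = -1.400
  x_3 = (1 - (-1)·-3.000 - (-2)·1.100) / (4) = 0.050
Change: (0.200, -2.500, -1.450) → max |·| = 2.500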